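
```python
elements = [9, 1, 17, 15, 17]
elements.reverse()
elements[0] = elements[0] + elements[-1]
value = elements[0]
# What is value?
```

Trace (tracking value):
elements = [9, 1, 17, 15, 17]  # -> elements = [9, 1, 17, 15, 17]
elements.reverse()  # -> elements = [17, 15, 17, 1, 9]
elements[0] = elements[0] + elements[-1]  # -> elements = [26, 15, 17, 1, 9]
value = elements[0]  # -> value = 26

Answer: 26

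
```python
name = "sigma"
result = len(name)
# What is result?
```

Answer: 5

Derivation:
Trace (tracking result):
name = 'sigma'  # -> name = 'sigma'
result = len(name)  # -> result = 5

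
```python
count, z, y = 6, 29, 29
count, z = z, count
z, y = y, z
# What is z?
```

Answer: 29

Derivation:
Trace (tracking z):
count, z, y = (6, 29, 29)  # -> count = 6, z = 29, y = 29
count, z = (z, count)  # -> count = 29, z = 6
z, y = (y, z)  # -> z = 29, y = 6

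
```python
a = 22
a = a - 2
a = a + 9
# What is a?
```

Trace (tracking a):
a = 22  # -> a = 22
a = a - 2  # -> a = 20
a = a + 9  # -> a = 29

Answer: 29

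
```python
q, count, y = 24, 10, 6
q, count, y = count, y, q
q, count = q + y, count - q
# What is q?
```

Answer: 34

Derivation:
Trace (tracking q):
q, count, y = (24, 10, 6)  # -> q = 24, count = 10, y = 6
q, count, y = (count, y, q)  # -> q = 10, count = 6, y = 24
q, count = (q + y, count - q)  # -> q = 34, count = -4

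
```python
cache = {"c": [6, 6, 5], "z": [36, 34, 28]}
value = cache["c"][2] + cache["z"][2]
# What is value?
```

Trace (tracking value):
cache = {'c': [6, 6, 5], 'z': [36, 34, 28]}  # -> cache = {'c': [6, 6, 5], 'z': [36, 34, 28]}
value = cache['c'][2] + cache['z'][2]  # -> value = 33

Answer: 33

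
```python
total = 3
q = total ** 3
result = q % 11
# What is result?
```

Answer: 5

Derivation:
Trace (tracking result):
total = 3  # -> total = 3
q = total ** 3  # -> q = 27
result = q % 11  # -> result = 5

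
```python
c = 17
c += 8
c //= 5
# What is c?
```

Answer: 5

Derivation:
Trace (tracking c):
c = 17  # -> c = 17
c += 8  # -> c = 25
c //= 5  # -> c = 5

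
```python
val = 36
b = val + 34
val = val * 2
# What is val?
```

Answer: 72

Derivation:
Trace (tracking val):
val = 36  # -> val = 36
b = val + 34  # -> b = 70
val = val * 2  # -> val = 72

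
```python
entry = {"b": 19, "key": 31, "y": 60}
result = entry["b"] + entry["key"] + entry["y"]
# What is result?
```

Trace (tracking result):
entry = {'b': 19, 'key': 31, 'y': 60}  # -> entry = {'b': 19, 'key': 31, 'y': 60}
result = entry['b'] + entry['key'] + entry['y']  # -> result = 110

Answer: 110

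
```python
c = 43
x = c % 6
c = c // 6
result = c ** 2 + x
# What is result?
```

Trace (tracking result):
c = 43  # -> c = 43
x = c % 6  # -> x = 1
c = c // 6  # -> c = 7
result = c ** 2 + x  # -> result = 50

Answer: 50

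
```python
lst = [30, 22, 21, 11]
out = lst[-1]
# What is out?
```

Trace (tracking out):
lst = [30, 22, 21, 11]  # -> lst = [30, 22, 21, 11]
out = lst[-1]  # -> out = 11

Answer: 11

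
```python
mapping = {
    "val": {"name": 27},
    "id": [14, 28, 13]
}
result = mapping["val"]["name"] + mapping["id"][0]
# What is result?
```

Trace (tracking result):
mapping = {'val': {'name': 27}, 'id': [14, 28, 13]}  # -> mapping = {'val': {'name': 27}, 'id': [14, 28, 13]}
result = mapping['val']['name'] + mapping['id'][0]  # -> result = 41

Answer: 41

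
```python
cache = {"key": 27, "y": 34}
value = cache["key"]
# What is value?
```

Answer: 27

Derivation:
Trace (tracking value):
cache = {'key': 27, 'y': 34}  # -> cache = {'key': 27, 'y': 34}
value = cache['key']  # -> value = 27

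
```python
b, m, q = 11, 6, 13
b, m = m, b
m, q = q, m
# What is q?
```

Trace (tracking q):
b, m, q = (11, 6, 13)  # -> b = 11, m = 6, q = 13
b, m = (m, b)  # -> b = 6, m = 11
m, q = (q, m)  # -> m = 13, q = 11

Answer: 11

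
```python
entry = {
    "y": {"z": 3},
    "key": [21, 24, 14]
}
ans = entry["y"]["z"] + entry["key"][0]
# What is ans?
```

Trace (tracking ans):
entry = {'y': {'z': 3}, 'key': [21, 24, 14]}  # -> entry = {'y': {'z': 3}, 'key': [21, 24, 14]}
ans = entry['y']['z'] + entry['key'][0]  # -> ans = 24

Answer: 24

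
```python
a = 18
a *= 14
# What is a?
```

Answer: 252

Derivation:
Trace (tracking a):
a = 18  # -> a = 18
a *= 14  # -> a = 252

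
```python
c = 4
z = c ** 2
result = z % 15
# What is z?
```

Answer: 16

Derivation:
Trace (tracking z):
c = 4  # -> c = 4
z = c ** 2  # -> z = 16
result = z % 15  # -> result = 1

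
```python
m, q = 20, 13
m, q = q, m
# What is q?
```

Trace (tracking q):
m, q = (20, 13)  # -> m = 20, q = 13
m, q = (q, m)  # -> m = 13, q = 20

Answer: 20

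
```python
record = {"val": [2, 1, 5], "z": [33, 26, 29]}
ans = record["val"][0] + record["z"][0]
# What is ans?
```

Answer: 35

Derivation:
Trace (tracking ans):
record = {'val': [2, 1, 5], 'z': [33, 26, 29]}  # -> record = {'val': [2, 1, 5], 'z': [33, 26, 29]}
ans = record['val'][0] + record['z'][0]  # -> ans = 35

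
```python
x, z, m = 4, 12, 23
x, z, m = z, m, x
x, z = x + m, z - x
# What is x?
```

Answer: 16

Derivation:
Trace (tracking x):
x, z, m = (4, 12, 23)  # -> x = 4, z = 12, m = 23
x, z, m = (z, m, x)  # -> x = 12, z = 23, m = 4
x, z = (x + m, z - x)  # -> x = 16, z = 11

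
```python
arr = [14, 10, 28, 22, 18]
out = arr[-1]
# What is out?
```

Trace (tracking out):
arr = [14, 10, 28, 22, 18]  # -> arr = [14, 10, 28, 22, 18]
out = arr[-1]  # -> out = 18

Answer: 18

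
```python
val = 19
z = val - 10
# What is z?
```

Trace (tracking z):
val = 19  # -> val = 19
z = val - 10  # -> z = 9

Answer: 9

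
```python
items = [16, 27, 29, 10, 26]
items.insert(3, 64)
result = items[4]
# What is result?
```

Trace (tracking result):
items = [16, 27, 29, 10, 26]  # -> items = [16, 27, 29, 10, 26]
items.insert(3, 64)  # -> items = [16, 27, 29, 64, 10, 26]
result = items[4]  # -> result = 10

Answer: 10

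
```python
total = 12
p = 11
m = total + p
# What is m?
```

Trace (tracking m):
total = 12  # -> total = 12
p = 11  # -> p = 11
m = total + p  # -> m = 23

Answer: 23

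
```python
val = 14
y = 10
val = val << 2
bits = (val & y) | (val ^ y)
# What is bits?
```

Answer: 58

Derivation:
Trace (tracking bits):
val = 14  # -> val = 14
y = 10  # -> y = 10
val = val << 2  # -> val = 56
bits = val & y | val ^ y  # -> bits = 58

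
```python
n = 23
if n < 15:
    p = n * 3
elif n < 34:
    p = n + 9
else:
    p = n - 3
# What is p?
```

Answer: 32

Derivation:
Trace (tracking p):
n = 23  # -> n = 23
if n < 15:  # condition is False
elif n < 34:  # condition is True
    p = n + 9  # -> p = 32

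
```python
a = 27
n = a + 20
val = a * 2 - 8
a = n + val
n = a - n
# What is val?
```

Answer: 46

Derivation:
Trace (tracking val):
a = 27  # -> a = 27
n = a + 20  # -> n = 47
val = a * 2 - 8  # -> val = 46
a = n + val  # -> a = 93
n = a - n  # -> n = 46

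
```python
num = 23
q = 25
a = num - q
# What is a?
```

Trace (tracking a):
num = 23  # -> num = 23
q = 25  # -> q = 25
a = num - q  # -> a = -2

Answer: -2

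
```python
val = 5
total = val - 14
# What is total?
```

Answer: -9

Derivation:
Trace (tracking total):
val = 5  # -> val = 5
total = val - 14  # -> total = -9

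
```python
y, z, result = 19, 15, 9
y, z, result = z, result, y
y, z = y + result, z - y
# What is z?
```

Answer: -6

Derivation:
Trace (tracking z):
y, z, result = (19, 15, 9)  # -> y = 19, z = 15, result = 9
y, z, result = (z, result, y)  # -> y = 15, z = 9, result = 19
y, z = (y + result, z - y)  # -> y = 34, z = -6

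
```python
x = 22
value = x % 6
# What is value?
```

Answer: 4

Derivation:
Trace (tracking value):
x = 22  # -> x = 22
value = x % 6  # -> value = 4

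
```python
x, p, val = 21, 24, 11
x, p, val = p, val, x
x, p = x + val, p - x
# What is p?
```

Answer: -13

Derivation:
Trace (tracking p):
x, p, val = (21, 24, 11)  # -> x = 21, p = 24, val = 11
x, p, val = (p, val, x)  # -> x = 24, p = 11, val = 21
x, p = (x + val, p - x)  # -> x = 45, p = -13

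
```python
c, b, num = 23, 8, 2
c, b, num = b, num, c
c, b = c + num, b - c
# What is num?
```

Answer: 23

Derivation:
Trace (tracking num):
c, b, num = (23, 8, 2)  # -> c = 23, b = 8, num = 2
c, b, num = (b, num, c)  # -> c = 8, b = 2, num = 23
c, b = (c + num, b - c)  # -> c = 31, b = -6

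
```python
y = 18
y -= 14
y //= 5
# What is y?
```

Answer: 0

Derivation:
Trace (tracking y):
y = 18  # -> y = 18
y -= 14  # -> y = 4
y //= 5  # -> y = 0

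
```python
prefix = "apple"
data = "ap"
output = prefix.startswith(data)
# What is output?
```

Trace (tracking output):
prefix = 'apple'  # -> prefix = 'apple'
data = 'ap'  # -> data = 'ap'
output = prefix.startswith(data)  # -> output = True

Answer: True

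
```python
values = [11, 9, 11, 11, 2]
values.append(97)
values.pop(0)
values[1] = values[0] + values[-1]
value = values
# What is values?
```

Trace (tracking values):
values = [11, 9, 11, 11, 2]  # -> values = [11, 9, 11, 11, 2]
values.append(97)  # -> values = [11, 9, 11, 11, 2, 97]
values.pop(0)  # -> values = [9, 11, 11, 2, 97]
values[1] = values[0] + values[-1]  # -> values = [9, 106, 11, 2, 97]
value = values  # -> value = [9, 106, 11, 2, 97]

Answer: [9, 106, 11, 2, 97]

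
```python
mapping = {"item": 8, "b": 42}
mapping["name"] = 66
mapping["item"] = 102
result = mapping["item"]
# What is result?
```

Answer: 102

Derivation:
Trace (tracking result):
mapping = {'item': 8, 'b': 42}  # -> mapping = {'item': 8, 'b': 42}
mapping['name'] = 66  # -> mapping = {'item': 8, 'b': 42, 'name': 66}
mapping['item'] = 102  # -> mapping = {'item': 102, 'b': 42, 'name': 66}
result = mapping['item']  # -> result = 102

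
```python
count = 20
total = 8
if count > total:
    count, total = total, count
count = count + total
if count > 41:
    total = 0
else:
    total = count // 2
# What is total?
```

Answer: 14

Derivation:
Trace (tracking total):
count = 20  # -> count = 20
total = 8  # -> total = 8
if count > total:  # condition is True
    count, total = (total, count)  # -> count = 8, total = 20
count = count + total  # -> count = 28
if count > 41:  # condition is False
else:
    total = count // 2  # -> total = 14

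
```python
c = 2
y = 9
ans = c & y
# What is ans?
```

Trace (tracking ans):
c = 2  # -> c = 2
y = 9  # -> y = 9
ans = c & y  # -> ans = 0

Answer: 0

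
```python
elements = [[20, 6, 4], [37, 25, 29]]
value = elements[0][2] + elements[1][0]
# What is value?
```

Trace (tracking value):
elements = [[20, 6, 4], [37, 25, 29]]  # -> elements = [[20, 6, 4], [37, 25, 29]]
value = elements[0][2] + elements[1][0]  # -> value = 41

Answer: 41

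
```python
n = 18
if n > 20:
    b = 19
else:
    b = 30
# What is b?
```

Trace (tracking b):
n = 18  # -> n = 18
if n > 20:  # condition is False
else:
    b = 30  # -> b = 30

Answer: 30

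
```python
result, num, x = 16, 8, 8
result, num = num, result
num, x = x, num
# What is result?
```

Trace (tracking result):
result, num, x = (16, 8, 8)  # -> result = 16, num = 8, x = 8
result, num = (num, result)  # -> result = 8, num = 16
num, x = (x, num)  # -> num = 8, x = 16

Answer: 8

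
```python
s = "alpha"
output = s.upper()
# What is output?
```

Trace (tracking output):
s = 'alpha'  # -> s = 'alpha'
output = s.upper()  # -> output = 'ALPHA'

Answer: 'ALPHA'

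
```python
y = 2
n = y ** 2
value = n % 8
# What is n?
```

Answer: 4

Derivation:
Trace (tracking n):
y = 2  # -> y = 2
n = y ** 2  # -> n = 4
value = n % 8  # -> value = 4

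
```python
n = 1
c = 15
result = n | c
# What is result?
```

Answer: 15

Derivation:
Trace (tracking result):
n = 1  # -> n = 1
c = 15  # -> c = 15
result = n | c  # -> result = 15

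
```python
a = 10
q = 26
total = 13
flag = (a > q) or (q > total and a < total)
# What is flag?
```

Answer: True

Derivation:
Trace (tracking flag):
a = 10  # -> a = 10
q = 26  # -> q = 26
total = 13  # -> total = 13
flag = a > q or (q > total and a < total)  # -> flag = True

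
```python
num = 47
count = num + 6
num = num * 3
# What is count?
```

Trace (tracking count):
num = 47  # -> num = 47
count = num + 6  # -> count = 53
num = num * 3  # -> num = 141

Answer: 53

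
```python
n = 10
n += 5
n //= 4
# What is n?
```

Trace (tracking n):
n = 10  # -> n = 10
n += 5  # -> n = 15
n //= 4  # -> n = 3

Answer: 3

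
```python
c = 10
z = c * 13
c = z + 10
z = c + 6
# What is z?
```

Trace (tracking z):
c = 10  # -> c = 10
z = c * 13  # -> z = 130
c = z + 10  # -> c = 140
z = c + 6  # -> z = 146

Answer: 146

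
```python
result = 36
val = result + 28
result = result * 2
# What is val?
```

Trace (tracking val):
result = 36  # -> result = 36
val = result + 28  # -> val = 64
result = result * 2  # -> result = 72

Answer: 64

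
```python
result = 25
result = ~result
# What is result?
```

Answer: -26

Derivation:
Trace (tracking result):
result = 25  # -> result = 25
result = ~result  # -> result = -26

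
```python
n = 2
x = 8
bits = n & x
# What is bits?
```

Trace (tracking bits):
n = 2  # -> n = 2
x = 8  # -> x = 8
bits = n & x  # -> bits = 0

Answer: 0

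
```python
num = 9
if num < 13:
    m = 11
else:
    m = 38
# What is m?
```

Answer: 11

Derivation:
Trace (tracking m):
num = 9  # -> num = 9
if num < 13:  # condition is True
    m = 11  # -> m = 11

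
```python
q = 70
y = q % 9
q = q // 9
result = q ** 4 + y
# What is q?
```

Trace (tracking q):
q = 70  # -> q = 70
y = q % 9  # -> y = 7
q = q // 9  # -> q = 7
result = q ** 4 + y  # -> result = 2408

Answer: 7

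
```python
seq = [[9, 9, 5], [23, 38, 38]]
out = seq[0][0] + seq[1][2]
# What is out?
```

Answer: 47

Derivation:
Trace (tracking out):
seq = [[9, 9, 5], [23, 38, 38]]  # -> seq = [[9, 9, 5], [23, 38, 38]]
out = seq[0][0] + seq[1][2]  # -> out = 47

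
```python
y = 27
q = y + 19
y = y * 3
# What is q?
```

Answer: 46

Derivation:
Trace (tracking q):
y = 27  # -> y = 27
q = y + 19  # -> q = 46
y = y * 3  # -> y = 81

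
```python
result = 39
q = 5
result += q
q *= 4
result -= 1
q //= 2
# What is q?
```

Answer: 10

Derivation:
Trace (tracking q):
result = 39  # -> result = 39
q = 5  # -> q = 5
result += q  # -> result = 44
q *= 4  # -> q = 20
result -= 1  # -> result = 43
q //= 2  # -> q = 10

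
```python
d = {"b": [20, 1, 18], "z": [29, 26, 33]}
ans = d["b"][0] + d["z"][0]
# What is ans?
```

Answer: 49

Derivation:
Trace (tracking ans):
d = {'b': [20, 1, 18], 'z': [29, 26, 33]}  # -> d = {'b': [20, 1, 18], 'z': [29, 26, 33]}
ans = d['b'][0] + d['z'][0]  # -> ans = 49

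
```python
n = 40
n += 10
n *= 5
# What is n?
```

Answer: 250

Derivation:
Trace (tracking n):
n = 40  # -> n = 40
n += 10  # -> n = 50
n *= 5  # -> n = 250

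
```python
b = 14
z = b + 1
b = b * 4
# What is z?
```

Trace (tracking z):
b = 14  # -> b = 14
z = b + 1  # -> z = 15
b = b * 4  # -> b = 56

Answer: 15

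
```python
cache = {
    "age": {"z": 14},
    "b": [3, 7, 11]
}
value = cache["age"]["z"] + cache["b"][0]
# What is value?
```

Trace (tracking value):
cache = {'age': {'z': 14}, 'b': [3, 7, 11]}  # -> cache = {'age': {'z': 14}, 'b': [3, 7, 11]}
value = cache['age']['z'] + cache['b'][0]  # -> value = 17

Answer: 17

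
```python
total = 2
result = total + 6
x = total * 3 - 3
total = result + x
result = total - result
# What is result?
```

Trace (tracking result):
total = 2  # -> total = 2
result = total + 6  # -> result = 8
x = total * 3 - 3  # -> x = 3
total = result + x  # -> total = 11
result = total - result  # -> result = 3

Answer: 3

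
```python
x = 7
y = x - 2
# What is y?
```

Trace (tracking y):
x = 7  # -> x = 7
y = x - 2  # -> y = 5

Answer: 5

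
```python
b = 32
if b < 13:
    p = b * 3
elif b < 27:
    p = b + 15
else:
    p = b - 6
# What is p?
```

Answer: 26

Derivation:
Trace (tracking p):
b = 32  # -> b = 32
if b < 13:  # condition is False
elif b < 27:  # condition is False
else:
    p = b - 6  # -> p = 26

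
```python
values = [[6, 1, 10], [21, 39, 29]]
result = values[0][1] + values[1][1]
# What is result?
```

Answer: 40

Derivation:
Trace (tracking result):
values = [[6, 1, 10], [21, 39, 29]]  # -> values = [[6, 1, 10], [21, 39, 29]]
result = values[0][1] + values[1][1]  # -> result = 40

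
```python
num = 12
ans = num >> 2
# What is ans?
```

Answer: 3

Derivation:
Trace (tracking ans):
num = 12  # -> num = 12
ans = num >> 2  # -> ans = 3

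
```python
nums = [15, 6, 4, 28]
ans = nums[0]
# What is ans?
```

Trace (tracking ans):
nums = [15, 6, 4, 28]  # -> nums = [15, 6, 4, 28]
ans = nums[0]  # -> ans = 15

Answer: 15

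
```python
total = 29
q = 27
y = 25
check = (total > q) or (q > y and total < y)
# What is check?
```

Trace (tracking check):
total = 29  # -> total = 29
q = 27  # -> q = 27
y = 25  # -> y = 25
check = total > q or (q > y and total < y)  # -> check = True

Answer: True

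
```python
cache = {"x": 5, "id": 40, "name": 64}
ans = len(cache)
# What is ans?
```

Answer: 3

Derivation:
Trace (tracking ans):
cache = {'x': 5, 'id': 40, 'name': 64}  # -> cache = {'x': 5, 'id': 40, 'name': 64}
ans = len(cache)  # -> ans = 3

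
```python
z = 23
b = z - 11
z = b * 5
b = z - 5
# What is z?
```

Trace (tracking z):
z = 23  # -> z = 23
b = z - 11  # -> b = 12
z = b * 5  # -> z = 60
b = z - 5  # -> b = 55

Answer: 60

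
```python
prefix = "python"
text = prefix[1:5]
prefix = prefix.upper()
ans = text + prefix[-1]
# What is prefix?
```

Trace (tracking prefix):
prefix = 'python'  # -> prefix = 'python'
text = prefix[1:5]  # -> text = 'ytho'
prefix = prefix.upper()  # -> prefix = 'PYTHON'
ans = text + prefix[-1]  # -> ans = 'ythoN'

Answer: 'PYTHON'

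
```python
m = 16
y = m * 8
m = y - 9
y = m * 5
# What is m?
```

Trace (tracking m):
m = 16  # -> m = 16
y = m * 8  # -> y = 128
m = y - 9  # -> m = 119
y = m * 5  # -> y = 595

Answer: 119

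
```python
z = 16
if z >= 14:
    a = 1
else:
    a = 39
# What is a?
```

Answer: 1

Derivation:
Trace (tracking a):
z = 16  # -> z = 16
if z >= 14:  # condition is True
    a = 1  # -> a = 1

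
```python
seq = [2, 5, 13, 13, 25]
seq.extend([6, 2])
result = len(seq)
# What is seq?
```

Answer: [2, 5, 13, 13, 25, 6, 2]

Derivation:
Trace (tracking seq):
seq = [2, 5, 13, 13, 25]  # -> seq = [2, 5, 13, 13, 25]
seq.extend([6, 2])  # -> seq = [2, 5, 13, 13, 25, 6, 2]
result = len(seq)  # -> result = 7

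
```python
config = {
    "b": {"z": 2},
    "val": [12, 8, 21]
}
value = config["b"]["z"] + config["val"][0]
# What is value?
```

Trace (tracking value):
config = {'b': {'z': 2}, 'val': [12, 8, 21]}  # -> config = {'b': {'z': 2}, 'val': [12, 8, 21]}
value = config['b']['z'] + config['val'][0]  # -> value = 14

Answer: 14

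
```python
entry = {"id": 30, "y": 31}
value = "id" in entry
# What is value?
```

Answer: True

Derivation:
Trace (tracking value):
entry = {'id': 30, 'y': 31}  # -> entry = {'id': 30, 'y': 31}
value = 'id' in entry  # -> value = True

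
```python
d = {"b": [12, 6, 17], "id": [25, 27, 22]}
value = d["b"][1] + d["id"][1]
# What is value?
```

Answer: 33

Derivation:
Trace (tracking value):
d = {'b': [12, 6, 17], 'id': [25, 27, 22]}  # -> d = {'b': [12, 6, 17], 'id': [25, 27, 22]}
value = d['b'][1] + d['id'][1]  # -> value = 33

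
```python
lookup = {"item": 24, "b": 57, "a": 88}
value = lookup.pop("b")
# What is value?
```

Trace (tracking value):
lookup = {'item': 24, 'b': 57, 'a': 88}  # -> lookup = {'item': 24, 'b': 57, 'a': 88}
value = lookup.pop('b')  # -> value = 57

Answer: 57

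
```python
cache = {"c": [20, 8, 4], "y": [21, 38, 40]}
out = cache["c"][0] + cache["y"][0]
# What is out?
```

Trace (tracking out):
cache = {'c': [20, 8, 4], 'y': [21, 38, 40]}  # -> cache = {'c': [20, 8, 4], 'y': [21, 38, 40]}
out = cache['c'][0] + cache['y'][0]  # -> out = 41

Answer: 41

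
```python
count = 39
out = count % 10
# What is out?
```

Trace (tracking out):
count = 39  # -> count = 39
out = count % 10  # -> out = 9

Answer: 9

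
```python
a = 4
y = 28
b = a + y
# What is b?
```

Answer: 32

Derivation:
Trace (tracking b):
a = 4  # -> a = 4
y = 28  # -> y = 28
b = a + y  # -> b = 32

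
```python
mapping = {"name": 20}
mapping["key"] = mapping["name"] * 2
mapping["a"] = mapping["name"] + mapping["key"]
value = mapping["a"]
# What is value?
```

Trace (tracking value):
mapping = {'name': 20}  # -> mapping = {'name': 20}
mapping['key'] = mapping['name'] * 2  # -> mapping = {'name': 20, 'key': 40}
mapping['a'] = mapping['name'] + mapping['key']  # -> mapping = {'name': 20, 'key': 40, 'a': 60}
value = mapping['a']  # -> value = 60

Answer: 60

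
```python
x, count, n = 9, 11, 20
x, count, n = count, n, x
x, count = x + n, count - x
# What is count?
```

Answer: 9

Derivation:
Trace (tracking count):
x, count, n = (9, 11, 20)  # -> x = 9, count = 11, n = 20
x, count, n = (count, n, x)  # -> x = 11, count = 20, n = 9
x, count = (x + n, count - x)  # -> x = 20, count = 9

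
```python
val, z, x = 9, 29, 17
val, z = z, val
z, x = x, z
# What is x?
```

Answer: 9

Derivation:
Trace (tracking x):
val, z, x = (9, 29, 17)  # -> val = 9, z = 29, x = 17
val, z = (z, val)  # -> val = 29, z = 9
z, x = (x, z)  # -> z = 17, x = 9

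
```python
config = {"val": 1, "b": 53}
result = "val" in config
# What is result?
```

Trace (tracking result):
config = {'val': 1, 'b': 53}  # -> config = {'val': 1, 'b': 53}
result = 'val' in config  # -> result = True

Answer: True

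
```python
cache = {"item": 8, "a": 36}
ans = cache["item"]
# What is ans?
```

Trace (tracking ans):
cache = {'item': 8, 'a': 36}  # -> cache = {'item': 8, 'a': 36}
ans = cache['item']  # -> ans = 8

Answer: 8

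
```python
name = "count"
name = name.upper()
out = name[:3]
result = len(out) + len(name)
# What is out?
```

Answer: 'COU'

Derivation:
Trace (tracking out):
name = 'count'  # -> name = 'count'
name = name.upper()  # -> name = 'COUNT'
out = name[:3]  # -> out = 'COU'
result = len(out) + len(name)  # -> result = 8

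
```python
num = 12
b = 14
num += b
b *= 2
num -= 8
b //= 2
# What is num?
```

Trace (tracking num):
num = 12  # -> num = 12
b = 14  # -> b = 14
num += b  # -> num = 26
b *= 2  # -> b = 28
num -= 8  # -> num = 18
b //= 2  # -> b = 14

Answer: 18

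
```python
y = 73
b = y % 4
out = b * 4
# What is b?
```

Trace (tracking b):
y = 73  # -> y = 73
b = y % 4  # -> b = 1
out = b * 4  # -> out = 4

Answer: 1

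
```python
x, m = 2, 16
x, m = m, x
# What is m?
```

Answer: 2

Derivation:
Trace (tracking m):
x, m = (2, 16)  # -> x = 2, m = 16
x, m = (m, x)  # -> x = 16, m = 2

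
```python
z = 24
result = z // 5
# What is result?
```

Trace (tracking result):
z = 24  # -> z = 24
result = z // 5  # -> result = 4

Answer: 4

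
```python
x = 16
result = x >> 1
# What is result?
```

Trace (tracking result):
x = 16  # -> x = 16
result = x >> 1  # -> result = 8

Answer: 8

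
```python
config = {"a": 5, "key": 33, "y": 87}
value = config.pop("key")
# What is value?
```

Trace (tracking value):
config = {'a': 5, 'key': 33, 'y': 87}  # -> config = {'a': 5, 'key': 33, 'y': 87}
value = config.pop('key')  # -> value = 33

Answer: 33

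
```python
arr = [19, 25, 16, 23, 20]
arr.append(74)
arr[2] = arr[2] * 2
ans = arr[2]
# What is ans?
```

Answer: 32

Derivation:
Trace (tracking ans):
arr = [19, 25, 16, 23, 20]  # -> arr = [19, 25, 16, 23, 20]
arr.append(74)  # -> arr = [19, 25, 16, 23, 20, 74]
arr[2] = arr[2] * 2  # -> arr = [19, 25, 32, 23, 20, 74]
ans = arr[2]  # -> ans = 32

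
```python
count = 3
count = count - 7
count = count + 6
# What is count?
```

Answer: 2

Derivation:
Trace (tracking count):
count = 3  # -> count = 3
count = count - 7  # -> count = -4
count = count + 6  # -> count = 2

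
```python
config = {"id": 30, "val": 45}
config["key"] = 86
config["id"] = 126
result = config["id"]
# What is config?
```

Trace (tracking config):
config = {'id': 30, 'val': 45}  # -> config = {'id': 30, 'val': 45}
config['key'] = 86  # -> config = {'id': 30, 'val': 45, 'key': 86}
config['id'] = 126  # -> config = {'id': 126, 'val': 45, 'key': 86}
result = config['id']  # -> result = 126

Answer: {'id': 126, 'val': 45, 'key': 86}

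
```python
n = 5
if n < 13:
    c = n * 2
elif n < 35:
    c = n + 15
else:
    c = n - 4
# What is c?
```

Answer: 10

Derivation:
Trace (tracking c):
n = 5  # -> n = 5
if n < 13:  # condition is True
    c = n * 2  # -> c = 10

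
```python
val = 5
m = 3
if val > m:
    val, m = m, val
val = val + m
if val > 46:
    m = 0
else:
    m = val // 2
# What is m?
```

Trace (tracking m):
val = 5  # -> val = 5
m = 3  # -> m = 3
if val > m:  # condition is True
    val, m = (m, val)  # -> val = 3, m = 5
val = val + m  # -> val = 8
if val > 46:  # condition is False
else:
    m = val // 2  # -> m = 4

Answer: 4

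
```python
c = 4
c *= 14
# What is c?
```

Trace (tracking c):
c = 4  # -> c = 4
c *= 14  # -> c = 56

Answer: 56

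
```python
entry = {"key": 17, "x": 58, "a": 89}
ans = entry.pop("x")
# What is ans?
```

Answer: 58

Derivation:
Trace (tracking ans):
entry = {'key': 17, 'x': 58, 'a': 89}  # -> entry = {'key': 17, 'x': 58, 'a': 89}
ans = entry.pop('x')  # -> ans = 58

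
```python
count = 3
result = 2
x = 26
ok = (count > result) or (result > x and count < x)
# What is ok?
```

Answer: True

Derivation:
Trace (tracking ok):
count = 3  # -> count = 3
result = 2  # -> result = 2
x = 26  # -> x = 26
ok = count > result or (result > x and count < x)  # -> ok = True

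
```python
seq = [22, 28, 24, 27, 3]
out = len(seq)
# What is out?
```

Trace (tracking out):
seq = [22, 28, 24, 27, 3]  # -> seq = [22, 28, 24, 27, 3]
out = len(seq)  # -> out = 5

Answer: 5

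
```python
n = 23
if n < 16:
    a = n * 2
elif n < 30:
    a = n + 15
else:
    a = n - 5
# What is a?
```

Answer: 38

Derivation:
Trace (tracking a):
n = 23  # -> n = 23
if n < 16:  # condition is False
elif n < 30:  # condition is True
    a = n + 15  # -> a = 38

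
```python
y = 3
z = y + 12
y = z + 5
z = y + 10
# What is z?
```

Answer: 30

Derivation:
Trace (tracking z):
y = 3  # -> y = 3
z = y + 12  # -> z = 15
y = z + 5  # -> y = 20
z = y + 10  # -> z = 30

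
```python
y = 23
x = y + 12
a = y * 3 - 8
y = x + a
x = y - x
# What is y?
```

Trace (tracking y):
y = 23  # -> y = 23
x = y + 12  # -> x = 35
a = y * 3 - 8  # -> a = 61
y = x + a  # -> y = 96
x = y - x  # -> x = 61

Answer: 96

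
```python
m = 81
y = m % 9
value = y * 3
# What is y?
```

Answer: 0

Derivation:
Trace (tracking y):
m = 81  # -> m = 81
y = m % 9  # -> y = 0
value = y * 3  # -> value = 0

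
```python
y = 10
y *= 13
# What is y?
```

Trace (tracking y):
y = 10  # -> y = 10
y *= 13  # -> y = 130

Answer: 130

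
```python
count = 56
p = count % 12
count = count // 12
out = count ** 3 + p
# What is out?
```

Answer: 72

Derivation:
Trace (tracking out):
count = 56  # -> count = 56
p = count % 12  # -> p = 8
count = count // 12  # -> count = 4
out = count ** 3 + p  # -> out = 72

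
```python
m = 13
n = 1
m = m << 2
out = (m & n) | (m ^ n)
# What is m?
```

Answer: 52

Derivation:
Trace (tracking m):
m = 13  # -> m = 13
n = 1  # -> n = 1
m = m << 2  # -> m = 52
out = m & n | m ^ n  # -> out = 53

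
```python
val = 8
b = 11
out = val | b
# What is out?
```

Trace (tracking out):
val = 8  # -> val = 8
b = 11  # -> b = 11
out = val | b  # -> out = 11

Answer: 11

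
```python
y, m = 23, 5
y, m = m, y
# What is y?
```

Trace (tracking y):
y, m = (23, 5)  # -> y = 23, m = 5
y, m = (m, y)  # -> y = 5, m = 23

Answer: 5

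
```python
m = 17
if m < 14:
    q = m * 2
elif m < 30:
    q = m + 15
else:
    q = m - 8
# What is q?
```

Answer: 32

Derivation:
Trace (tracking q):
m = 17  # -> m = 17
if m < 14:  # condition is False
elif m < 30:  # condition is True
    q = m + 15  # -> q = 32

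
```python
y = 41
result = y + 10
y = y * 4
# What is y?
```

Trace (tracking y):
y = 41  # -> y = 41
result = y + 10  # -> result = 51
y = y * 4  # -> y = 164

Answer: 164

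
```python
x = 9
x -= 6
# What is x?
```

Answer: 3

Derivation:
Trace (tracking x):
x = 9  # -> x = 9
x -= 6  # -> x = 3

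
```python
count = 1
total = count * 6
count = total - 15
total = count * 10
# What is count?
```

Answer: -9

Derivation:
Trace (tracking count):
count = 1  # -> count = 1
total = count * 6  # -> total = 6
count = total - 15  # -> count = -9
total = count * 10  # -> total = -90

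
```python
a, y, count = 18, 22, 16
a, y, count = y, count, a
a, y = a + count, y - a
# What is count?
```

Trace (tracking count):
a, y, count = (18, 22, 16)  # -> a = 18, y = 22, count = 16
a, y, count = (y, count, a)  # -> a = 22, y = 16, count = 18
a, y = (a + count, y - a)  # -> a = 40, y = -6

Answer: 18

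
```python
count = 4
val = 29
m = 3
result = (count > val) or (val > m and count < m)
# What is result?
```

Trace (tracking result):
count = 4  # -> count = 4
val = 29  # -> val = 29
m = 3  # -> m = 3
result = count > val or (val > m and count < m)  # -> result = False

Answer: False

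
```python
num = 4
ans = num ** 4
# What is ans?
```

Answer: 256

Derivation:
Trace (tracking ans):
num = 4  # -> num = 4
ans = num ** 4  # -> ans = 256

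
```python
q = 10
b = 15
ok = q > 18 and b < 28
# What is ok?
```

Trace (tracking ok):
q = 10  # -> q = 10
b = 15  # -> b = 15
ok = q > 18 and b < 28  # -> ok = False

Answer: False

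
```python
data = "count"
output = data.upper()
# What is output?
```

Answer: 'COUNT'

Derivation:
Trace (tracking output):
data = 'count'  # -> data = 'count'
output = data.upper()  # -> output = 'COUNT'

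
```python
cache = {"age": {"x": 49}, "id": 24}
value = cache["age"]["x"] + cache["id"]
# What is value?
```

Answer: 73

Derivation:
Trace (tracking value):
cache = {'age': {'x': 49}, 'id': 24}  # -> cache = {'age': {'x': 49}, 'id': 24}
value = cache['age']['x'] + cache['id']  # -> value = 73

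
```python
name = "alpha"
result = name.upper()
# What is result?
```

Answer: 'ALPHA'

Derivation:
Trace (tracking result):
name = 'alpha'  # -> name = 'alpha'
result = name.upper()  # -> result = 'ALPHA'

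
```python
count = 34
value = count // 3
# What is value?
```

Trace (tracking value):
count = 34  # -> count = 34
value = count // 3  # -> value = 11

Answer: 11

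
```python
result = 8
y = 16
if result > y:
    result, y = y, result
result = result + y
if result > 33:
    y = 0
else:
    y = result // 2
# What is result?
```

Trace (tracking result):
result = 8  # -> result = 8
y = 16  # -> y = 16
if result > y:  # condition is False
result = result + y  # -> result = 24
if result > 33:  # condition is False
else:
    y = result // 2  # -> y = 12

Answer: 24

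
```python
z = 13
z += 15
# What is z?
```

Trace (tracking z):
z = 13  # -> z = 13
z += 15  # -> z = 28

Answer: 28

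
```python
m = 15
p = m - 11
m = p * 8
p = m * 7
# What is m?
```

Answer: 32

Derivation:
Trace (tracking m):
m = 15  # -> m = 15
p = m - 11  # -> p = 4
m = p * 8  # -> m = 32
p = m * 7  # -> p = 224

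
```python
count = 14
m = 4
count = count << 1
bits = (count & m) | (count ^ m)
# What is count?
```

Answer: 28

Derivation:
Trace (tracking count):
count = 14  # -> count = 14
m = 4  # -> m = 4
count = count << 1  # -> count = 28
bits = count & m | count ^ m  # -> bits = 28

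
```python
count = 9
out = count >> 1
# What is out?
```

Answer: 4

Derivation:
Trace (tracking out):
count = 9  # -> count = 9
out = count >> 1  # -> out = 4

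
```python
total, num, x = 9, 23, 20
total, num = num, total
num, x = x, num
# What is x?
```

Trace (tracking x):
total, num, x = (9, 23, 20)  # -> total = 9, num = 23, x = 20
total, num = (num, total)  # -> total = 23, num = 9
num, x = (x, num)  # -> num = 20, x = 9

Answer: 9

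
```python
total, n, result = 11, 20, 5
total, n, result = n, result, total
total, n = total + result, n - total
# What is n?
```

Answer: -15

Derivation:
Trace (tracking n):
total, n, result = (11, 20, 5)  # -> total = 11, n = 20, result = 5
total, n, result = (n, result, total)  # -> total = 20, n = 5, result = 11
total, n = (total + result, n - total)  # -> total = 31, n = -15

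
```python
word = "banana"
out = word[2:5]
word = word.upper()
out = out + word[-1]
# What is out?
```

Answer: 'nanA'

Derivation:
Trace (tracking out):
word = 'banana'  # -> word = 'banana'
out = word[2:5]  # -> out = 'nan'
word = word.upper()  # -> word = 'BANANA'
out = out + word[-1]  # -> out = 'nanA'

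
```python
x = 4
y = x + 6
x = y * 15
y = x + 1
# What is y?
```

Trace (tracking y):
x = 4  # -> x = 4
y = x + 6  # -> y = 10
x = y * 15  # -> x = 150
y = x + 1  # -> y = 151

Answer: 151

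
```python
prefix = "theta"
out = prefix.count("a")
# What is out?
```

Answer: 1

Derivation:
Trace (tracking out):
prefix = 'theta'  # -> prefix = 'theta'
out = prefix.count('a')  # -> out = 1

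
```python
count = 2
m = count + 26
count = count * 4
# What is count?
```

Trace (tracking count):
count = 2  # -> count = 2
m = count + 26  # -> m = 28
count = count * 4  # -> count = 8

Answer: 8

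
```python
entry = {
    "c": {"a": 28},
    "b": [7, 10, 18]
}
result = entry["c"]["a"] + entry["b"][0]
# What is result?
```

Answer: 35

Derivation:
Trace (tracking result):
entry = {'c': {'a': 28}, 'b': [7, 10, 18]}  # -> entry = {'c': {'a': 28}, 'b': [7, 10, 18]}
result = entry['c']['a'] + entry['b'][0]  # -> result = 35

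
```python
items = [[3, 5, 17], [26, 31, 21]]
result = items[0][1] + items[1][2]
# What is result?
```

Trace (tracking result):
items = [[3, 5, 17], [26, 31, 21]]  # -> items = [[3, 5, 17], [26, 31, 21]]
result = items[0][1] + items[1][2]  # -> result = 26

Answer: 26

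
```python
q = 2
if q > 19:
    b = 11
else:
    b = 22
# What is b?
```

Trace (tracking b):
q = 2  # -> q = 2
if q > 19:  # condition is False
else:
    b = 22  # -> b = 22

Answer: 22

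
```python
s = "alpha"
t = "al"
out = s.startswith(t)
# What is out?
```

Answer: True

Derivation:
Trace (tracking out):
s = 'alpha'  # -> s = 'alpha'
t = 'al'  # -> t = 'al'
out = s.startswith(t)  # -> out = True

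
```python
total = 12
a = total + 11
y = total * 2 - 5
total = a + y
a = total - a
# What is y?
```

Answer: 19

Derivation:
Trace (tracking y):
total = 12  # -> total = 12
a = total + 11  # -> a = 23
y = total * 2 - 5  # -> y = 19
total = a + y  # -> total = 42
a = total - a  # -> a = 19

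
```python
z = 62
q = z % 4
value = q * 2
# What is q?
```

Answer: 2

Derivation:
Trace (tracking q):
z = 62  # -> z = 62
q = z % 4  # -> q = 2
value = q * 2  # -> value = 4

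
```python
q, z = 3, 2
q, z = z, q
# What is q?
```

Answer: 2

Derivation:
Trace (tracking q):
q, z = (3, 2)  # -> q = 3, z = 2
q, z = (z, q)  # -> q = 2, z = 3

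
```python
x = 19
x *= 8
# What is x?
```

Answer: 152

Derivation:
Trace (tracking x):
x = 19  # -> x = 19
x *= 8  # -> x = 152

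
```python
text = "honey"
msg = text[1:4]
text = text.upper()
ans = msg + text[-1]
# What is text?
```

Answer: 'HONEY'

Derivation:
Trace (tracking text):
text = 'honey'  # -> text = 'honey'
msg = text[1:4]  # -> msg = 'one'
text = text.upper()  # -> text = 'HONEY'
ans = msg + text[-1]  # -> ans = 'oneY'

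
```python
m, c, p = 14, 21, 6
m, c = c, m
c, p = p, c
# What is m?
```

Trace (tracking m):
m, c, p = (14, 21, 6)  # -> m = 14, c = 21, p = 6
m, c = (c, m)  # -> m = 21, c = 14
c, p = (p, c)  # -> c = 6, p = 14

Answer: 21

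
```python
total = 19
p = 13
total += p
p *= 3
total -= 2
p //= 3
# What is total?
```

Answer: 30

Derivation:
Trace (tracking total):
total = 19  # -> total = 19
p = 13  # -> p = 13
total += p  # -> total = 32
p *= 3  # -> p = 39
total -= 2  # -> total = 30
p //= 3  # -> p = 13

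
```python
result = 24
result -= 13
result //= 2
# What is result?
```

Answer: 5

Derivation:
Trace (tracking result):
result = 24  # -> result = 24
result -= 13  # -> result = 11
result //= 2  # -> result = 5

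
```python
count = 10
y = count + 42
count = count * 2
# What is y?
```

Answer: 52

Derivation:
Trace (tracking y):
count = 10  # -> count = 10
y = count + 42  # -> y = 52
count = count * 2  # -> count = 20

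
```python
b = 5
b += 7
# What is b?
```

Trace (tracking b):
b = 5  # -> b = 5
b += 7  # -> b = 12

Answer: 12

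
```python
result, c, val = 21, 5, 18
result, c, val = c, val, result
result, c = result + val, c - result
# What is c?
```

Trace (tracking c):
result, c, val = (21, 5, 18)  # -> result = 21, c = 5, val = 18
result, c, val = (c, val, result)  # -> result = 5, c = 18, val = 21
result, c = (result + val, c - result)  # -> result = 26, c = 13

Answer: 13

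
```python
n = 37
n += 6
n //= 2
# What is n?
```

Trace (tracking n):
n = 37  # -> n = 37
n += 6  # -> n = 43
n //= 2  # -> n = 21

Answer: 21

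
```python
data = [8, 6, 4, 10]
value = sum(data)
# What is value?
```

Trace (tracking value):
data = [8, 6, 4, 10]  # -> data = [8, 6, 4, 10]
value = sum(data)  # -> value = 28

Answer: 28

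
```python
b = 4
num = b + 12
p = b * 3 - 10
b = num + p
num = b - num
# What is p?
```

Trace (tracking p):
b = 4  # -> b = 4
num = b + 12  # -> num = 16
p = b * 3 - 10  # -> p = 2
b = num + p  # -> b = 18
num = b - num  # -> num = 2

Answer: 2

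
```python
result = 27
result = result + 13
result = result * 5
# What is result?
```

Trace (tracking result):
result = 27  # -> result = 27
result = result + 13  # -> result = 40
result = result * 5  # -> result = 200

Answer: 200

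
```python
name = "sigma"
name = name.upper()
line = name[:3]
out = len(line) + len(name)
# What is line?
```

Trace (tracking line):
name = 'sigma'  # -> name = 'sigma'
name = name.upper()  # -> name = 'SIGMA'
line = name[:3]  # -> line = 'SIG'
out = len(line) + len(name)  # -> out = 8

Answer: 'SIG'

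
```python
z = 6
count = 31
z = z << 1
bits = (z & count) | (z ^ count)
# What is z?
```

Trace (tracking z):
z = 6  # -> z = 6
count = 31  # -> count = 31
z = z << 1  # -> z = 12
bits = z & count | z ^ count  # -> bits = 31

Answer: 12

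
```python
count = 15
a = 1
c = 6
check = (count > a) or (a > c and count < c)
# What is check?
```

Answer: True

Derivation:
Trace (tracking check):
count = 15  # -> count = 15
a = 1  # -> a = 1
c = 6  # -> c = 6
check = count > a or (a > c and count < c)  # -> check = True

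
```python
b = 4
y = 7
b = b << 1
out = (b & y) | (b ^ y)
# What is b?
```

Trace (tracking b):
b = 4  # -> b = 4
y = 7  # -> y = 7
b = b << 1  # -> b = 8
out = b & y | b ^ y  # -> out = 15

Answer: 8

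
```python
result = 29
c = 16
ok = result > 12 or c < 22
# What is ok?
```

Answer: True

Derivation:
Trace (tracking ok):
result = 29  # -> result = 29
c = 16  # -> c = 16
ok = result > 12 or c < 22  # -> ok = True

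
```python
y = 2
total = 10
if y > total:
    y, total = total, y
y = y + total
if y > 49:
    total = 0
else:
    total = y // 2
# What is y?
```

Trace (tracking y):
y = 2  # -> y = 2
total = 10  # -> total = 10
if y > total:  # condition is False
y = y + total  # -> y = 12
if y > 49:  # condition is False
else:
    total = y // 2  # -> total = 6

Answer: 12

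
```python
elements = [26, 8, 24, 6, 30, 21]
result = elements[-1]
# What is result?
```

Trace (tracking result):
elements = [26, 8, 24, 6, 30, 21]  # -> elements = [26, 8, 24, 6, 30, 21]
result = elements[-1]  # -> result = 21

Answer: 21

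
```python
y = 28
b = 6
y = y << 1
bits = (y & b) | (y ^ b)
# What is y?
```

Answer: 56

Derivation:
Trace (tracking y):
y = 28  # -> y = 28
b = 6  # -> b = 6
y = y << 1  # -> y = 56
bits = y & b | y ^ b  # -> bits = 62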